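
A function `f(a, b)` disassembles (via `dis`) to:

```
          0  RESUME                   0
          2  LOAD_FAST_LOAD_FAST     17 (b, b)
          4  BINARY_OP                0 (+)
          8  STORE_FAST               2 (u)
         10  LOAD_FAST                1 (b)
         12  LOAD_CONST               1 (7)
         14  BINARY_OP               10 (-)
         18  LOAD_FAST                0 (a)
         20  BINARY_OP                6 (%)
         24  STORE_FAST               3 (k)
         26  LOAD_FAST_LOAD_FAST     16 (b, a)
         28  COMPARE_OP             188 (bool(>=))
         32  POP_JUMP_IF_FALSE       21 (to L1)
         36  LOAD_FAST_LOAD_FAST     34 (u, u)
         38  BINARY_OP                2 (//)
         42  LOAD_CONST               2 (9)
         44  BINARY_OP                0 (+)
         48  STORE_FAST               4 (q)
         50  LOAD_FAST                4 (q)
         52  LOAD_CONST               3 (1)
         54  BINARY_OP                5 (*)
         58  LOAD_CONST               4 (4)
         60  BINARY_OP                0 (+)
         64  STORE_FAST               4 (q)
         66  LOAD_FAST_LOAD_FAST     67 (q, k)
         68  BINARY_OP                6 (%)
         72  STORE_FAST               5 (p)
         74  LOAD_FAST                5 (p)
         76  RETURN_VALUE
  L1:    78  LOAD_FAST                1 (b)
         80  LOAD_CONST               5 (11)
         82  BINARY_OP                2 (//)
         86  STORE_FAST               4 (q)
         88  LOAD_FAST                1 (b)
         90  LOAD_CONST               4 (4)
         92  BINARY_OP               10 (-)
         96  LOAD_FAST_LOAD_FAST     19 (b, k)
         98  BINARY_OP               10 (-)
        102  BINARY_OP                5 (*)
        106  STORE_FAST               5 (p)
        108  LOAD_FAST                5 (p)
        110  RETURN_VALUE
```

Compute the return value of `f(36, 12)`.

56

LOAD_FAST_LOAD_FAST b,b → push 12,12. Stack: [12, 12]
BINARY_OP + → 12 + 12 = 24. Stack: [24]
STORE_FAST u → u=24. Stack: []
LOAD_FAST b → push 12. Stack: [12]
LOAD_CONST → push 7. Stack: [12, 7]
BINARY_OP - → 12 - 7 = 5. Stack: [5]
LOAD_FAST a → push 36. Stack: [5, 36]
BINARY_OP % → 5 % 36 = 5. Stack: [5]
STORE_FAST k → k=5. Stack: []
LOAD_FAST_LOAD_FAST b,a → push 12,36. Stack: [12, 36]
COMPARE_OP bool(>=) → 12 vs 36 = False. Stack: [False]
POP_JUMP_IF_FALSE → pop False; jump. Stack: []
LOAD_FAST b → push 12. Stack: [12]
LOAD_CONST → push 11. Stack: [12, 11]
BINARY_OP // → 12 // 11 = 1. Stack: [1]
STORE_FAST q → q=1. Stack: []
LOAD_FAST b → push 12. Stack: [12]
LOAD_CONST → push 4. Stack: [12, 4]
BINARY_OP - → 12 - 4 = 8. Stack: [8]
LOAD_FAST_LOAD_FAST b,k → push 12,5. Stack: [8, 12, 5]
BINARY_OP - → 12 - 5 = 7. Stack: [8, 7]
BINARY_OP * → 8 * 7 = 56. Stack: [56]
STORE_FAST p → p=56. Stack: []
LOAD_FAST p → push 56. Stack: [56]
RETURN_VALUE → return 56.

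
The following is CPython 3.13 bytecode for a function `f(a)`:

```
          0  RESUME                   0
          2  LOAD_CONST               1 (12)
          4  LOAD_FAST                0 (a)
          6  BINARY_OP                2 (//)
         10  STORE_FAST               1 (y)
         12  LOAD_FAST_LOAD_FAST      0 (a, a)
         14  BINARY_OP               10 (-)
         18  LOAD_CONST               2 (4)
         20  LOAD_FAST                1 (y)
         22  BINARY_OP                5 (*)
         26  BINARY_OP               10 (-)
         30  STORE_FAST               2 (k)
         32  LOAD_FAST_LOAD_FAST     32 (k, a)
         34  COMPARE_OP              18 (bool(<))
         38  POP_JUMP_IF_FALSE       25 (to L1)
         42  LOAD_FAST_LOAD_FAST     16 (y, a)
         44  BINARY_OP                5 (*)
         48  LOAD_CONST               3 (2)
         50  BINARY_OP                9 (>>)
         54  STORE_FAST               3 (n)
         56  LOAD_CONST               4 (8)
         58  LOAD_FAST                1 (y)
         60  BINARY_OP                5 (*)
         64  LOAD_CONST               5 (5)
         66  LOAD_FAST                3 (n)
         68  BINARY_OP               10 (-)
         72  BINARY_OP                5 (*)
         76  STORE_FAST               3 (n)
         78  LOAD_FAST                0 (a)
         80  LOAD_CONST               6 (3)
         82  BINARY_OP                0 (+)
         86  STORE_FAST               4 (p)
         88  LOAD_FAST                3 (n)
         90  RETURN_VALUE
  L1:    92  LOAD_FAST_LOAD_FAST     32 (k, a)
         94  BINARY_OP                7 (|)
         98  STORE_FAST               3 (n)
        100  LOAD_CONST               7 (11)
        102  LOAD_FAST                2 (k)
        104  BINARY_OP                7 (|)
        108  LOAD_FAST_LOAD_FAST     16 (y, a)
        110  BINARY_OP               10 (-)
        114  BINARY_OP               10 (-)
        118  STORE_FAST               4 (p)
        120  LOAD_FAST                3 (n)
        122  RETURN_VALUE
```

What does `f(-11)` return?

LOAD_CONST → push 12. Stack: [12]
LOAD_FAST a → push -11. Stack: [12, -11]
BINARY_OP // → 12 // -11 = -2. Stack: [-2]
STORE_FAST y → y=-2. Stack: []
LOAD_FAST_LOAD_FAST a,a → push -11,-11. Stack: [-11, -11]
BINARY_OP - → -11 - -11 = 0. Stack: [0]
LOAD_CONST → push 4. Stack: [0, 4]
LOAD_FAST y → push -2. Stack: [0, 4, -2]
BINARY_OP * → 4 * -2 = -8. Stack: [0, -8]
BINARY_OP - → 0 - -8 = 8. Stack: [8]
STORE_FAST k → k=8. Stack: []
LOAD_FAST_LOAD_FAST k,a → push 8,-11. Stack: [8, -11]
COMPARE_OP bool(<) → 8 vs -11 = False. Stack: [False]
POP_JUMP_IF_FALSE → pop False; jump. Stack: []
LOAD_FAST_LOAD_FAST k,a → push 8,-11. Stack: [8, -11]
BINARY_OP | → 8 | -11 = -3. Stack: [-3]
STORE_FAST n → n=-3. Stack: []
LOAD_CONST → push 11. Stack: [11]
LOAD_FAST k → push 8. Stack: [11, 8]
BINARY_OP | → 11 | 8 = 11. Stack: [11]
LOAD_FAST_LOAD_FAST y,a → push -2,-11. Stack: [11, -2, -11]
BINARY_OP - → -2 - -11 = 9. Stack: [11, 9]
BINARY_OP - → 11 - 9 = 2. Stack: [2]
STORE_FAST p → p=2. Stack: []
LOAD_FAST n → push -3. Stack: [-3]
RETURN_VALUE → return -3.

-3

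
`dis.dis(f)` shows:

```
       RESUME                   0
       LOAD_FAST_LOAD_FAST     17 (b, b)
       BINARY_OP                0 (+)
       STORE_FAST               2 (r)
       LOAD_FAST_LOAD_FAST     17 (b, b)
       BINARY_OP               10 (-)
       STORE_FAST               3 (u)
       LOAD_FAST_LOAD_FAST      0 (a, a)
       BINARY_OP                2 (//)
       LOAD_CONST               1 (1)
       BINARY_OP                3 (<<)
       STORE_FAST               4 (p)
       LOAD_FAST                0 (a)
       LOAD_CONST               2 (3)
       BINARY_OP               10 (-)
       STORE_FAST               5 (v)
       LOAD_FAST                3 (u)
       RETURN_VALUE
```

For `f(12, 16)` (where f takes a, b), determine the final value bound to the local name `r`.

LOAD_FAST_LOAD_FAST b,b → push 16,16. Stack: [16, 16]
BINARY_OP + → 16 + 16 = 32. Stack: [32]
STORE_FAST r → r=32. Stack: []
LOAD_FAST_LOAD_FAST b,b → push 16,16. Stack: [16, 16]
BINARY_OP - → 16 - 16 = 0. Stack: [0]
STORE_FAST u → u=0. Stack: []
LOAD_FAST_LOAD_FAST a,a → push 12,12. Stack: [12, 12]
BINARY_OP // → 12 // 12 = 1. Stack: [1]
LOAD_CONST → push 1. Stack: [1, 1]
BINARY_OP << → 1 << 1 = 2. Stack: [2]
STORE_FAST p → p=2. Stack: []
LOAD_FAST a → push 12. Stack: [12]
LOAD_CONST → push 3. Stack: [12, 3]
BINARY_OP - → 12 - 3 = 9. Stack: [9]
STORE_FAST v → v=9. Stack: []
LOAD_FAST u → push 0. Stack: [0]
RETURN_VALUE → return 0.

32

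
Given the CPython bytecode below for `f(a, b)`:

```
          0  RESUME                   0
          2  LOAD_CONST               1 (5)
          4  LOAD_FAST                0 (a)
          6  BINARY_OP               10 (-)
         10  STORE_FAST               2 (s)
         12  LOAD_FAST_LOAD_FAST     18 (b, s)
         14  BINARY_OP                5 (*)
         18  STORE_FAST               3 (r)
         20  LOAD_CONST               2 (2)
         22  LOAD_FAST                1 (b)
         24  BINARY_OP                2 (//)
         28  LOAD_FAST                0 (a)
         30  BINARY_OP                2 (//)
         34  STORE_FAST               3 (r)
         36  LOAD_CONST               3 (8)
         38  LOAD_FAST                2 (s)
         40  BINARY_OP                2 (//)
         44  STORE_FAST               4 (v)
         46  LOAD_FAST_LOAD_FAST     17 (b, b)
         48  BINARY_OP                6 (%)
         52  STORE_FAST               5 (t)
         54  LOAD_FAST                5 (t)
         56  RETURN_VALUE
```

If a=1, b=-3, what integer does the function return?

0

LOAD_CONST → push 5. Stack: [5]
LOAD_FAST a → push 1. Stack: [5, 1]
BINARY_OP - → 5 - 1 = 4. Stack: [4]
STORE_FAST s → s=4. Stack: []
LOAD_FAST_LOAD_FAST b,s → push -3,4. Stack: [-3, 4]
BINARY_OP * → -3 * 4 = -12. Stack: [-12]
STORE_FAST r → r=-12. Stack: []
LOAD_CONST → push 2. Stack: [2]
LOAD_FAST b → push -3. Stack: [2, -3]
BINARY_OP // → 2 // -3 = -1. Stack: [-1]
LOAD_FAST a → push 1. Stack: [-1, 1]
BINARY_OP // → -1 // 1 = -1. Stack: [-1]
STORE_FAST r → r=-1. Stack: []
LOAD_CONST → push 8. Stack: [8]
LOAD_FAST s → push 4. Stack: [8, 4]
BINARY_OP // → 8 // 4 = 2. Stack: [2]
STORE_FAST v → v=2. Stack: []
LOAD_FAST_LOAD_FAST b,b → push -3,-3. Stack: [-3, -3]
BINARY_OP % → -3 % -3 = 0. Stack: [0]
STORE_FAST t → t=0. Stack: []
LOAD_FAST t → push 0. Stack: [0]
RETURN_VALUE → return 0.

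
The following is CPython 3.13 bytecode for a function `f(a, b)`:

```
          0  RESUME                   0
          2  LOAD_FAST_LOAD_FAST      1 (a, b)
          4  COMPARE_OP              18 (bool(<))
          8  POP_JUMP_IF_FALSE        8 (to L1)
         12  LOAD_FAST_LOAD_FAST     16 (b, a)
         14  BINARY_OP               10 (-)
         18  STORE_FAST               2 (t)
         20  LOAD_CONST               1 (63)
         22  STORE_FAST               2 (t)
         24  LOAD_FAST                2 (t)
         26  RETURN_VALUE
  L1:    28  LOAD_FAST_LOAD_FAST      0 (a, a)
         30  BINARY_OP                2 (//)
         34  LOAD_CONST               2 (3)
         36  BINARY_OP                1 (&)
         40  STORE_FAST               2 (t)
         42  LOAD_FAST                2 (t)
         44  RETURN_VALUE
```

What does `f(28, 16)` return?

LOAD_FAST_LOAD_FAST a,b → push 28,16. Stack: [28, 16]
COMPARE_OP bool(<) → 28 vs 16 = False. Stack: [False]
POP_JUMP_IF_FALSE → pop False; jump. Stack: []
LOAD_FAST_LOAD_FAST a,a → push 28,28. Stack: [28, 28]
BINARY_OP // → 28 // 28 = 1. Stack: [1]
LOAD_CONST → push 3. Stack: [1, 3]
BINARY_OP & → 1 & 3 = 1. Stack: [1]
STORE_FAST t → t=1. Stack: []
LOAD_FAST t → push 1. Stack: [1]
RETURN_VALUE → return 1.

1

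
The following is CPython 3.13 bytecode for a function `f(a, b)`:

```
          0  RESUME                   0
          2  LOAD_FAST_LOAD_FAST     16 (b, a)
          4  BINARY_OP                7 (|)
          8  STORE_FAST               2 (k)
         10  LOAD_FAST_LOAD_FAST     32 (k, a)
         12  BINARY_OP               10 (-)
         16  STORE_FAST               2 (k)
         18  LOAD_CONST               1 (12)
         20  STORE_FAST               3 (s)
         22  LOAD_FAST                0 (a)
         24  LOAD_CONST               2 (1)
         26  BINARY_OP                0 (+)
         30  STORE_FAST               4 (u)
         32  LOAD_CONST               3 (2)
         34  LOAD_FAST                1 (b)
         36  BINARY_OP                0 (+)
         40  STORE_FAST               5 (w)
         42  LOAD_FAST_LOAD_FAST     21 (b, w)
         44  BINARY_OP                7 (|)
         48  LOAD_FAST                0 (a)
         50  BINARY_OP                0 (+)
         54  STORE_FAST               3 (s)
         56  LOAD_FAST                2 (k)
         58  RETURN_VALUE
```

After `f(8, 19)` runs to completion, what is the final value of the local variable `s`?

LOAD_FAST_LOAD_FAST b,a → push 19,8. Stack: [19, 8]
BINARY_OP | → 19 | 8 = 27. Stack: [27]
STORE_FAST k → k=27. Stack: []
LOAD_FAST_LOAD_FAST k,a → push 27,8. Stack: [27, 8]
BINARY_OP - → 27 - 8 = 19. Stack: [19]
STORE_FAST k → k=19. Stack: []
LOAD_CONST → push 12. Stack: [12]
STORE_FAST s → s=12. Stack: []
LOAD_FAST a → push 8. Stack: [8]
LOAD_CONST → push 1. Stack: [8, 1]
BINARY_OP + → 8 + 1 = 9. Stack: [9]
STORE_FAST u → u=9. Stack: []
LOAD_CONST → push 2. Stack: [2]
LOAD_FAST b → push 19. Stack: [2, 19]
BINARY_OP + → 2 + 19 = 21. Stack: [21]
STORE_FAST w → w=21. Stack: []
LOAD_FAST_LOAD_FAST b,w → push 19,21. Stack: [19, 21]
BINARY_OP | → 19 | 21 = 23. Stack: [23]
LOAD_FAST a → push 8. Stack: [23, 8]
BINARY_OP + → 23 + 8 = 31. Stack: [31]
STORE_FAST s → s=31. Stack: []
LOAD_FAST k → push 19. Stack: [19]
RETURN_VALUE → return 19.

31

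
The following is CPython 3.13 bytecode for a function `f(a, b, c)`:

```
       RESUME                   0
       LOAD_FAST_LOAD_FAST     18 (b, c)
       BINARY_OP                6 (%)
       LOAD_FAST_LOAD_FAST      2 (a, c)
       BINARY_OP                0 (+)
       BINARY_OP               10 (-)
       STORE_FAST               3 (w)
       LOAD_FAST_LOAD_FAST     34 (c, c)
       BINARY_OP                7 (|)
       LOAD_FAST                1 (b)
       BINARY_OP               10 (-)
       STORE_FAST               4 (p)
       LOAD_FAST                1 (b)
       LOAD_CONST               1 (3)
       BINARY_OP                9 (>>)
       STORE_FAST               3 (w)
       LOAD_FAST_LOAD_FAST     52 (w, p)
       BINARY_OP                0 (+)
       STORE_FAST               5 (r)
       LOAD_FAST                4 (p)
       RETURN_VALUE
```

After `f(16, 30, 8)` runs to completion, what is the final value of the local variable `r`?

LOAD_FAST_LOAD_FAST b,c → push 30,8. Stack: [30, 8]
BINARY_OP % → 30 % 8 = 6. Stack: [6]
LOAD_FAST_LOAD_FAST a,c → push 16,8. Stack: [6, 16, 8]
BINARY_OP + → 16 + 8 = 24. Stack: [6, 24]
BINARY_OP - → 6 - 24 = -18. Stack: [-18]
STORE_FAST w → w=-18. Stack: []
LOAD_FAST_LOAD_FAST c,c → push 8,8. Stack: [8, 8]
BINARY_OP | → 8 | 8 = 8. Stack: [8]
LOAD_FAST b → push 30. Stack: [8, 30]
BINARY_OP - → 8 - 30 = -22. Stack: [-22]
STORE_FAST p → p=-22. Stack: []
LOAD_FAST b → push 30. Stack: [30]
LOAD_CONST → push 3. Stack: [30, 3]
BINARY_OP >> → 30 >> 3 = 3. Stack: [3]
STORE_FAST w → w=3. Stack: []
LOAD_FAST_LOAD_FAST w,p → push 3,-22. Stack: [3, -22]
BINARY_OP + → 3 + -22 = -19. Stack: [-19]
STORE_FAST r → r=-19. Stack: []
LOAD_FAST p → push -22. Stack: [-22]
RETURN_VALUE → return -22.

-19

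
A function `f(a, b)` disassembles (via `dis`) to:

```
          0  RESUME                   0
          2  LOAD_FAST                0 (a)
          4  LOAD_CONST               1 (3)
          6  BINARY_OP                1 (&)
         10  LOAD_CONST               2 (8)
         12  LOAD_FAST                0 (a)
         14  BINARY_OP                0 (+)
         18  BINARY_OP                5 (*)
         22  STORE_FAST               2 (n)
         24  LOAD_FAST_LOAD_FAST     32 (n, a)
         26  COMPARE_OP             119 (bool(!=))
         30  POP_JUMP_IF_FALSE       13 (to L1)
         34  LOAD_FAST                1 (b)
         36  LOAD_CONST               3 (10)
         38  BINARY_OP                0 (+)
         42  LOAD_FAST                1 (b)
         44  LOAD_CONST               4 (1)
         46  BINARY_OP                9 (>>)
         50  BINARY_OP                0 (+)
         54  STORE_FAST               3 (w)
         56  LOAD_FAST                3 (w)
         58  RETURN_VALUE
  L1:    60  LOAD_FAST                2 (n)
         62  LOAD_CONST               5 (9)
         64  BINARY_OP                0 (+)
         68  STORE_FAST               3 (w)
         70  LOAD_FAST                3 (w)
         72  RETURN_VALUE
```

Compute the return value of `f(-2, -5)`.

2

LOAD_FAST a → push -2. Stack: [-2]
LOAD_CONST → push 3. Stack: [-2, 3]
BINARY_OP & → -2 & 3 = 2. Stack: [2]
LOAD_CONST → push 8. Stack: [2, 8]
LOAD_FAST a → push -2. Stack: [2, 8, -2]
BINARY_OP + → 8 + -2 = 6. Stack: [2, 6]
BINARY_OP * → 2 * 6 = 12. Stack: [12]
STORE_FAST n → n=12. Stack: []
LOAD_FAST_LOAD_FAST n,a → push 12,-2. Stack: [12, -2]
COMPARE_OP bool(!=) → 12 vs -2 = True. Stack: [True]
POP_JUMP_IF_FALSE → pop True; no jump. Stack: []
LOAD_FAST b → push -5. Stack: [-5]
LOAD_CONST → push 10. Stack: [-5, 10]
BINARY_OP + → -5 + 10 = 5. Stack: [5]
LOAD_FAST b → push -5. Stack: [5, -5]
LOAD_CONST → push 1. Stack: [5, -5, 1]
BINARY_OP >> → -5 >> 1 = -3. Stack: [5, -3]
BINARY_OP + → 5 + -3 = 2. Stack: [2]
STORE_FAST w → w=2. Stack: []
LOAD_FAST w → push 2. Stack: [2]
RETURN_VALUE → return 2.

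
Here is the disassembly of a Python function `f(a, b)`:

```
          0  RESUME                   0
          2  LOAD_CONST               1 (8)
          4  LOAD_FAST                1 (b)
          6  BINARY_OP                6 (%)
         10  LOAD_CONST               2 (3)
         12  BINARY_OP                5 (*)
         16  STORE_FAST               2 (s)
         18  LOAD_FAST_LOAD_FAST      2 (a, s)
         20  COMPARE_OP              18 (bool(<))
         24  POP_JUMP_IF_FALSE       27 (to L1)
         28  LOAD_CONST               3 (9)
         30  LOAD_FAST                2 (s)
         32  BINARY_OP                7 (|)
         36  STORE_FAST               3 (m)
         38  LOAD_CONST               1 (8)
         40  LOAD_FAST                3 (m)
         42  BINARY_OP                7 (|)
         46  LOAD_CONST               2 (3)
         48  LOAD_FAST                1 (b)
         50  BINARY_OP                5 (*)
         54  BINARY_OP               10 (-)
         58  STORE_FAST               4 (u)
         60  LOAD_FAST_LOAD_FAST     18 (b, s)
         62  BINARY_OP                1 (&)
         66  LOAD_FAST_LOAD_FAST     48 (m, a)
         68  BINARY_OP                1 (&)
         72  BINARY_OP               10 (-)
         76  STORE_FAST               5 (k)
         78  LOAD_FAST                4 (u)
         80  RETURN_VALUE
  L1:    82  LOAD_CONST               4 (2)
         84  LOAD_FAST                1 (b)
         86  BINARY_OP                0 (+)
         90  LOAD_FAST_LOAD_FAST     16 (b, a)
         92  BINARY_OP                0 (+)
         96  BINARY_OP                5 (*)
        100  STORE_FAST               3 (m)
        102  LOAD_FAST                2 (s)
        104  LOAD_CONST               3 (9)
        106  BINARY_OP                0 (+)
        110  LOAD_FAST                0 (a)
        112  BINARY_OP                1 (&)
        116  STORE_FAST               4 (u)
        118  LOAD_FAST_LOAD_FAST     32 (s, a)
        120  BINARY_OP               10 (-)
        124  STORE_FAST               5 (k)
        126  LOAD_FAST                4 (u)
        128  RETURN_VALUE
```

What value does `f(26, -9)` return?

2

LOAD_CONST → push 8. Stack: [8]
LOAD_FAST b → push -9. Stack: [8, -9]
BINARY_OP % → 8 % -9 = -1. Stack: [-1]
LOAD_CONST → push 3. Stack: [-1, 3]
BINARY_OP * → -1 * 3 = -3. Stack: [-3]
STORE_FAST s → s=-3. Stack: []
LOAD_FAST_LOAD_FAST a,s → push 26,-3. Stack: [26, -3]
COMPARE_OP bool(<) → 26 vs -3 = False. Stack: [False]
POP_JUMP_IF_FALSE → pop False; jump. Stack: []
LOAD_CONST → push 2. Stack: [2]
LOAD_FAST b → push -9. Stack: [2, -9]
BINARY_OP + → 2 + -9 = -7. Stack: [-7]
LOAD_FAST_LOAD_FAST b,a → push -9,26. Stack: [-7, -9, 26]
BINARY_OP + → -9 + 26 = 17. Stack: [-7, 17]
BINARY_OP * → -7 * 17 = -119. Stack: [-119]
STORE_FAST m → m=-119. Stack: []
LOAD_FAST s → push -3. Stack: [-3]
LOAD_CONST → push 9. Stack: [-3, 9]
BINARY_OP + → -3 + 9 = 6. Stack: [6]
LOAD_FAST a → push 26. Stack: [6, 26]
BINARY_OP & → 6 & 26 = 2. Stack: [2]
STORE_FAST u → u=2. Stack: []
LOAD_FAST_LOAD_FAST s,a → push -3,26. Stack: [-3, 26]
BINARY_OP - → -3 - 26 = -29. Stack: [-29]
STORE_FAST k → k=-29. Stack: []
LOAD_FAST u → push 2. Stack: [2]
RETURN_VALUE → return 2.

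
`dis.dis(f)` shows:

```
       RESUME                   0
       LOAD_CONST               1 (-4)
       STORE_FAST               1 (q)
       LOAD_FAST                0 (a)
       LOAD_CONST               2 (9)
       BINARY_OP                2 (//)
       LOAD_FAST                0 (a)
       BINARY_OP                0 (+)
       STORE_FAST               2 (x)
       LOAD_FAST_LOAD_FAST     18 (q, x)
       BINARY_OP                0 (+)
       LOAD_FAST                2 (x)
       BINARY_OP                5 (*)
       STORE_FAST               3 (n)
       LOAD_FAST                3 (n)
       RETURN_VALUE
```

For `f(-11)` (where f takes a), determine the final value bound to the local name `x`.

LOAD_CONST → push -4. Stack: [-4]
STORE_FAST q → q=-4. Stack: []
LOAD_FAST a → push -11. Stack: [-11]
LOAD_CONST → push 9. Stack: [-11, 9]
BINARY_OP // → -11 // 9 = -2. Stack: [-2]
LOAD_FAST a → push -11. Stack: [-2, -11]
BINARY_OP + → -2 + -11 = -13. Stack: [-13]
STORE_FAST x → x=-13. Stack: []
LOAD_FAST_LOAD_FAST q,x → push -4,-13. Stack: [-4, -13]
BINARY_OP + → -4 + -13 = -17. Stack: [-17]
LOAD_FAST x → push -13. Stack: [-17, -13]
BINARY_OP * → -17 * -13 = 221. Stack: [221]
STORE_FAST n → n=221. Stack: []
LOAD_FAST n → push 221. Stack: [221]
RETURN_VALUE → return 221.

-13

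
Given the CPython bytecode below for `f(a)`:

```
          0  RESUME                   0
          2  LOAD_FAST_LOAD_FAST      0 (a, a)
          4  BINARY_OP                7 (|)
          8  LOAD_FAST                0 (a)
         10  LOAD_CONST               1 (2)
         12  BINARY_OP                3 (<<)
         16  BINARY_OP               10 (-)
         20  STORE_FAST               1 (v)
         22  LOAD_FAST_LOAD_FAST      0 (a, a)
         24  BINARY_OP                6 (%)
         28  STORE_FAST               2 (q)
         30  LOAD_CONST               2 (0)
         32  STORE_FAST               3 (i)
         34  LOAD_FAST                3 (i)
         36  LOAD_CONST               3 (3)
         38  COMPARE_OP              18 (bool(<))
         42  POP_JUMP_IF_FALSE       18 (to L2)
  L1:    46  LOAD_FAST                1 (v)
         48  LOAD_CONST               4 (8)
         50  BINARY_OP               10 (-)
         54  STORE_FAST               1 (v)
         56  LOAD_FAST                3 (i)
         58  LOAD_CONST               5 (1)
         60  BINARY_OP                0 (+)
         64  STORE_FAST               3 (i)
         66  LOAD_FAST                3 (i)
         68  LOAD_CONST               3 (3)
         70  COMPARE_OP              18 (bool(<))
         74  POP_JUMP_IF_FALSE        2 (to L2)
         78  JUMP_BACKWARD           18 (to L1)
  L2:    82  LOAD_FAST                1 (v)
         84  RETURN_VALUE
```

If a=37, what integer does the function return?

-135

LOAD_FAST_LOAD_FAST a,a → push 37,37. Stack: [37, 37]
BINARY_OP | → 37 | 37 = 37. Stack: [37]
LOAD_FAST a → push 37. Stack: [37, 37]
LOAD_CONST → push 2. Stack: [37, 37, 2]
BINARY_OP << → 37 << 2 = 148. Stack: [37, 148]
BINARY_OP - → 37 - 148 = -111. Stack: [-111]
STORE_FAST v → v=-111. Stack: []
LOAD_FAST_LOAD_FAST a,a → push 37,37. Stack: [37, 37]
BINARY_OP % → 37 % 37 = 0. Stack: [0]
STORE_FAST q → q=0. Stack: []
LOAD_CONST → push 0. Stack: [0]
STORE_FAST i → i=0. Stack: []
LOAD_FAST i → push 0. Stack: [0]
LOAD_CONST → push 3. Stack: [0, 3]
COMPARE_OP bool(<) → 0 vs 3 = True. Stack: [True]
POP_JUMP_IF_FALSE → pop True; no jump. Stack: []
LOAD_FAST v → push -111. Stack: [-111]
LOAD_CONST → push 8. Stack: [-111, 8]
BINARY_OP - → -111 - 8 = -119. Stack: [-119]
STORE_FAST v → v=-119. Stack: []
LOAD_FAST i → push 0. Stack: [0]
LOAD_CONST → push 1. Stack: [0, 1]
BINARY_OP + → 0 + 1 = 1. Stack: [1]
STORE_FAST i → i=1. Stack: []
LOAD_FAST i → push 1. Stack: [1]
LOAD_CONST → push 3. Stack: [1, 3]
COMPARE_OP bool(<) → 1 vs 3 = True. Stack: [True]
POP_JUMP_IF_FALSE → pop True; no jump. Stack: []
LOAD_FAST v → push -119. Stack: [-119]
LOAD_CONST → push 8. Stack: [-119, 8]
BINARY_OP - → -119 - 8 = -127. Stack: [-127]
STORE_FAST v → v=-127. Stack: []
LOAD_FAST i → push 1. Stack: [1]
LOAD_CONST → push 1. Stack: [1, 1]
BINARY_OP + → 1 + 1 = 2. Stack: [2]
STORE_FAST i → i=2. Stack: []
LOAD_FAST i → push 2. Stack: [2]
LOAD_CONST → push 3. Stack: [2, 3]
COMPARE_OP bool(<) → 2 vs 3 = True. Stack: [True]
POP_JUMP_IF_FALSE → pop True; no jump. Stack: []
LOAD_FAST v → push -127. Stack: [-127]
LOAD_CONST → push 8. Stack: [-127, 8]
BINARY_OP - → -127 - 8 = -135. Stack: [-135]
STORE_FAST v → v=-135. Stack: []
LOAD_FAST i → push 2. Stack: [2]
LOAD_CONST → push 1. Stack: [2, 1]
BINARY_OP + → 2 + 1 = 3. Stack: [3]
STORE_FAST i → i=3. Stack: []
LOAD_FAST i → push 3. Stack: [3]
LOAD_CONST → push 3. Stack: [3, 3]
COMPARE_OP bool(<) → 3 vs 3 = False. Stack: [False]
POP_JUMP_IF_FALSE → pop False; jump. Stack: []
LOAD_FAST v → push -135. Stack: [-135]
RETURN_VALUE → return -135.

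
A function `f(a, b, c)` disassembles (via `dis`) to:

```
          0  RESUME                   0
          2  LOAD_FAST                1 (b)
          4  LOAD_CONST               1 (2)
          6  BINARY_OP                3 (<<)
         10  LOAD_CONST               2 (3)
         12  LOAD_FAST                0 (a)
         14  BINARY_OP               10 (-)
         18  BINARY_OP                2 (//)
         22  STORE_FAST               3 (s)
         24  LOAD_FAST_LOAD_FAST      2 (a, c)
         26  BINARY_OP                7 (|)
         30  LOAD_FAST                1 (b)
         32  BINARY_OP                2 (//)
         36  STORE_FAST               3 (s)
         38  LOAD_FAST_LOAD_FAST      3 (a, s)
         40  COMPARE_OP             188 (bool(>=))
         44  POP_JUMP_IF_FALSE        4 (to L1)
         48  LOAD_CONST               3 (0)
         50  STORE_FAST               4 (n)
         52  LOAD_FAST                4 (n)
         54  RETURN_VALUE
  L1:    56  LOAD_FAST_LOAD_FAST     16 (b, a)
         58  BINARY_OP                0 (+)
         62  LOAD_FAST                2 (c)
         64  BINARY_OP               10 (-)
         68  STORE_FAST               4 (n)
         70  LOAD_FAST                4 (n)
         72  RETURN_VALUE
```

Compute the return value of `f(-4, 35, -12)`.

43

LOAD_FAST b → push 35. Stack: [35]
LOAD_CONST → push 2. Stack: [35, 2]
BINARY_OP << → 35 << 2 = 140. Stack: [140]
LOAD_CONST → push 3. Stack: [140, 3]
LOAD_FAST a → push -4. Stack: [140, 3, -4]
BINARY_OP - → 3 - -4 = 7. Stack: [140, 7]
BINARY_OP // → 140 // 7 = 20. Stack: [20]
STORE_FAST s → s=20. Stack: []
LOAD_FAST_LOAD_FAST a,c → push -4,-12. Stack: [-4, -12]
BINARY_OP | → -4 | -12 = -4. Stack: [-4]
LOAD_FAST b → push 35. Stack: [-4, 35]
BINARY_OP // → -4 // 35 = -1. Stack: [-1]
STORE_FAST s → s=-1. Stack: []
LOAD_FAST_LOAD_FAST a,s → push -4,-1. Stack: [-4, -1]
COMPARE_OP bool(>=) → -4 vs -1 = False. Stack: [False]
POP_JUMP_IF_FALSE → pop False; jump. Stack: []
LOAD_FAST_LOAD_FAST b,a → push 35,-4. Stack: [35, -4]
BINARY_OP + → 35 + -4 = 31. Stack: [31]
LOAD_FAST c → push -12. Stack: [31, -12]
BINARY_OP - → 31 - -12 = 43. Stack: [43]
STORE_FAST n → n=43. Stack: []
LOAD_FAST n → push 43. Stack: [43]
RETURN_VALUE → return 43.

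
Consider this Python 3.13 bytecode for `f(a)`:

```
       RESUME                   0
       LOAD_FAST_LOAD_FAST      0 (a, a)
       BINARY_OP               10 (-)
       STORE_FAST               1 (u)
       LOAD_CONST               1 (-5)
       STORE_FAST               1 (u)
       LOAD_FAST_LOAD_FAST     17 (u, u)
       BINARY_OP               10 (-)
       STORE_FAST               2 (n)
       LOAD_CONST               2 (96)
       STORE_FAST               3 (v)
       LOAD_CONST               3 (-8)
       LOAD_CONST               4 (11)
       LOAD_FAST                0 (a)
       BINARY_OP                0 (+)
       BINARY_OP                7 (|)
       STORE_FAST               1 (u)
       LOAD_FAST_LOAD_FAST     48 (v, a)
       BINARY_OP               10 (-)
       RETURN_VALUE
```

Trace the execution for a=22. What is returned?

74

LOAD_FAST_LOAD_FAST a,a → push 22,22. Stack: [22, 22]
BINARY_OP - → 22 - 22 = 0. Stack: [0]
STORE_FAST u → u=0. Stack: []
LOAD_CONST → push -5. Stack: [-5]
STORE_FAST u → u=-5. Stack: []
LOAD_FAST_LOAD_FAST u,u → push -5,-5. Stack: [-5, -5]
BINARY_OP - → -5 - -5 = 0. Stack: [0]
STORE_FAST n → n=0. Stack: []
LOAD_CONST → push 96. Stack: [96]
STORE_FAST v → v=96. Stack: []
LOAD_CONST → push -8. Stack: [-8]
LOAD_CONST → push 11. Stack: [-8, 11]
LOAD_FAST a → push 22. Stack: [-8, 11, 22]
BINARY_OP + → 11 + 22 = 33. Stack: [-8, 33]
BINARY_OP | → -8 | 33 = -7. Stack: [-7]
STORE_FAST u → u=-7. Stack: []
LOAD_FAST_LOAD_FAST v,a → push 96,22. Stack: [96, 22]
BINARY_OP - → 96 - 22 = 74. Stack: [74]
RETURN_VALUE → return 74.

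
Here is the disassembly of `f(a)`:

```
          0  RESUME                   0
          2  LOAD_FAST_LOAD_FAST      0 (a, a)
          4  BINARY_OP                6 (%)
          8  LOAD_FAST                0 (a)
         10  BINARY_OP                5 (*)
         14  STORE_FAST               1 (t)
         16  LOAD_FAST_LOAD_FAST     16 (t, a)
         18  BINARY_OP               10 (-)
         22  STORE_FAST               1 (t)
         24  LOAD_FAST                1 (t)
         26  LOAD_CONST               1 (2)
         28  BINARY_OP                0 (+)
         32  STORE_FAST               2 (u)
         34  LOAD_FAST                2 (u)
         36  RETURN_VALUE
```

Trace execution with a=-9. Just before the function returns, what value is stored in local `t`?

LOAD_FAST_LOAD_FAST a,a → push -9,-9. Stack: [-9, -9]
BINARY_OP % → -9 % -9 = 0. Stack: [0]
LOAD_FAST a → push -9. Stack: [0, -9]
BINARY_OP * → 0 * -9 = 0. Stack: [0]
STORE_FAST t → t=0. Stack: []
LOAD_FAST_LOAD_FAST t,a → push 0,-9. Stack: [0, -9]
BINARY_OP - → 0 - -9 = 9. Stack: [9]
STORE_FAST t → t=9. Stack: []
LOAD_FAST t → push 9. Stack: [9]
LOAD_CONST → push 2. Stack: [9, 2]
BINARY_OP + → 9 + 2 = 11. Stack: [11]
STORE_FAST u → u=11. Stack: []
LOAD_FAST u → push 11. Stack: [11]
RETURN_VALUE → return 11.

9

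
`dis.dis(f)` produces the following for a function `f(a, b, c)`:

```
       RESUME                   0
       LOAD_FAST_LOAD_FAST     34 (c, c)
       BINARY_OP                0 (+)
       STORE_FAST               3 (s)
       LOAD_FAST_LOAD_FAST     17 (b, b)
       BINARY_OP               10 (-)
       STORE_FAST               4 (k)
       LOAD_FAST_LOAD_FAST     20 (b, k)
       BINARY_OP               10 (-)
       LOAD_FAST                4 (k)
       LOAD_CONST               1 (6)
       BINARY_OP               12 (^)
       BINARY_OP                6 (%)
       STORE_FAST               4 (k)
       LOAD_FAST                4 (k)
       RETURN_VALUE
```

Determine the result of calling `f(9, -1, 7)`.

LOAD_FAST_LOAD_FAST c,c → push 7,7. Stack: [7, 7]
BINARY_OP + → 7 + 7 = 14. Stack: [14]
STORE_FAST s → s=14. Stack: []
LOAD_FAST_LOAD_FAST b,b → push -1,-1. Stack: [-1, -1]
BINARY_OP - → -1 - -1 = 0. Stack: [0]
STORE_FAST k → k=0. Stack: []
LOAD_FAST_LOAD_FAST b,k → push -1,0. Stack: [-1, 0]
BINARY_OP - → -1 - 0 = -1. Stack: [-1]
LOAD_FAST k → push 0. Stack: [-1, 0]
LOAD_CONST → push 6. Stack: [-1, 0, 6]
BINARY_OP ^ → 0 ^ 6 = 6. Stack: [-1, 6]
BINARY_OP % → -1 % 6 = 5. Stack: [5]
STORE_FAST k → k=5. Stack: []
LOAD_FAST k → push 5. Stack: [5]
RETURN_VALUE → return 5.

5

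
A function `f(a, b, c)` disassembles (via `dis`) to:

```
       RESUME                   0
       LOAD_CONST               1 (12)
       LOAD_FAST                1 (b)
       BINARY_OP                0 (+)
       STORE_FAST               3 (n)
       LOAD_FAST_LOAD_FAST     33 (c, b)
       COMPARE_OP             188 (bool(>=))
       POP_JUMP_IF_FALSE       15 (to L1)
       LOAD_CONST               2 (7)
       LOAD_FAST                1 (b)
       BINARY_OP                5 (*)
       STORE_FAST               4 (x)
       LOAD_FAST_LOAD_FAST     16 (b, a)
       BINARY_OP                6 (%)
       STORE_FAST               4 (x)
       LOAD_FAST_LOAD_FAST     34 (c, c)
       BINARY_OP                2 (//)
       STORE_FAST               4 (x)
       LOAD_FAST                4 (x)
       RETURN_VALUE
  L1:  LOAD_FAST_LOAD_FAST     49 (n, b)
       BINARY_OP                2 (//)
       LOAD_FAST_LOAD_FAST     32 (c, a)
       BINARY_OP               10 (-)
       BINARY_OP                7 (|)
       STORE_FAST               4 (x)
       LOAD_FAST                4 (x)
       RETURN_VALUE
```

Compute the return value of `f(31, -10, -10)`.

1

LOAD_CONST → push 12. Stack: [12]
LOAD_FAST b → push -10. Stack: [12, -10]
BINARY_OP + → 12 + -10 = 2. Stack: [2]
STORE_FAST n → n=2. Stack: []
LOAD_FAST_LOAD_FAST c,b → push -10,-10. Stack: [-10, -10]
COMPARE_OP bool(>=) → -10 vs -10 = True. Stack: [True]
POP_JUMP_IF_FALSE → pop True; no jump. Stack: []
LOAD_CONST → push 7. Stack: [7]
LOAD_FAST b → push -10. Stack: [7, -10]
BINARY_OP * → 7 * -10 = -70. Stack: [-70]
STORE_FAST x → x=-70. Stack: []
LOAD_FAST_LOAD_FAST b,a → push -10,31. Stack: [-10, 31]
BINARY_OP % → -10 % 31 = 21. Stack: [21]
STORE_FAST x → x=21. Stack: []
LOAD_FAST_LOAD_FAST c,c → push -10,-10. Stack: [-10, -10]
BINARY_OP // → -10 // -10 = 1. Stack: [1]
STORE_FAST x → x=1. Stack: []
LOAD_FAST x → push 1. Stack: [1]
RETURN_VALUE → return 1.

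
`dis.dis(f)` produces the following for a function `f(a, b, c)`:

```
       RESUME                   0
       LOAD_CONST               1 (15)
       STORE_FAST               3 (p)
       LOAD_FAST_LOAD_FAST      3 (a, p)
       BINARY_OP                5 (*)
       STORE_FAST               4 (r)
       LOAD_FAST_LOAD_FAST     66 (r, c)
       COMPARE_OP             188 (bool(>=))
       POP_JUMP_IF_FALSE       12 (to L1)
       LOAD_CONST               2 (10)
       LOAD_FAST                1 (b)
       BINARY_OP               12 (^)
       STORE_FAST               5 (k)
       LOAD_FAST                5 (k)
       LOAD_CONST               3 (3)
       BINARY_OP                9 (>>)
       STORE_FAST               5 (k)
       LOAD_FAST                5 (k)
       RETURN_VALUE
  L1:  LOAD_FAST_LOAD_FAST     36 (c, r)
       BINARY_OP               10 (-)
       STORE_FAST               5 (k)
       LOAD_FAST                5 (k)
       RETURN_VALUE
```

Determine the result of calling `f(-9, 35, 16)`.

151

LOAD_CONST → push 15. Stack: [15]
STORE_FAST p → p=15. Stack: []
LOAD_FAST_LOAD_FAST a,p → push -9,15. Stack: [-9, 15]
BINARY_OP * → -9 * 15 = -135. Stack: [-135]
STORE_FAST r → r=-135. Stack: []
LOAD_FAST_LOAD_FAST r,c → push -135,16. Stack: [-135, 16]
COMPARE_OP bool(>=) → -135 vs 16 = False. Stack: [False]
POP_JUMP_IF_FALSE → pop False; jump. Stack: []
LOAD_FAST_LOAD_FAST c,r → push 16,-135. Stack: [16, -135]
BINARY_OP - → 16 - -135 = 151. Stack: [151]
STORE_FAST k → k=151. Stack: []
LOAD_FAST k → push 151. Stack: [151]
RETURN_VALUE → return 151.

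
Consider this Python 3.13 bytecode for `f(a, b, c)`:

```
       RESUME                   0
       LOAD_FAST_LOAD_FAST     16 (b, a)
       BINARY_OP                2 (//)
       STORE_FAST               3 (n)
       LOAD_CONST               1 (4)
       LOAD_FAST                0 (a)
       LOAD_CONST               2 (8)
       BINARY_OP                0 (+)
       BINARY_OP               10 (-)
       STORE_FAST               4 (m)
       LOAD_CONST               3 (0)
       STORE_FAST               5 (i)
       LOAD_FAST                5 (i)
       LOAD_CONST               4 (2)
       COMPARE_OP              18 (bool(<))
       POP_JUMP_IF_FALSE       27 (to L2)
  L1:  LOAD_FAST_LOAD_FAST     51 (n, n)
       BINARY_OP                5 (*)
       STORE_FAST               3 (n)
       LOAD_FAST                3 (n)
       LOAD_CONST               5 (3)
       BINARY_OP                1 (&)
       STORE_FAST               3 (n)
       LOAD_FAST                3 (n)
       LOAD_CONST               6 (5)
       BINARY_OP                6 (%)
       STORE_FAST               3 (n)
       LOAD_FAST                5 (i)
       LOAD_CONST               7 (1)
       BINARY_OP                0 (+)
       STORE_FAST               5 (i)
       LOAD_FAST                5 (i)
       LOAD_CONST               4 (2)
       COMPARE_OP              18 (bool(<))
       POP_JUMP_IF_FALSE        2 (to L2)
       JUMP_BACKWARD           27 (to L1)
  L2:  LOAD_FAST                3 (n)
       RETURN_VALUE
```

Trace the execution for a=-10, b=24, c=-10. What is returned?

LOAD_FAST_LOAD_FAST b,a → push 24,-10. Stack: [24, -10]
BINARY_OP // → 24 // -10 = -3. Stack: [-3]
STORE_FAST n → n=-3. Stack: []
LOAD_CONST → push 4. Stack: [4]
LOAD_FAST a → push -10. Stack: [4, -10]
LOAD_CONST → push 8. Stack: [4, -10, 8]
BINARY_OP + → -10 + 8 = -2. Stack: [4, -2]
BINARY_OP - → 4 - -2 = 6. Stack: [6]
STORE_FAST m → m=6. Stack: []
LOAD_CONST → push 0. Stack: [0]
STORE_FAST i → i=0. Stack: []
LOAD_FAST i → push 0. Stack: [0]
LOAD_CONST → push 2. Stack: [0, 2]
COMPARE_OP bool(<) → 0 vs 2 = True. Stack: [True]
POP_JUMP_IF_FALSE → pop True; no jump. Stack: []
LOAD_FAST_LOAD_FAST n,n → push -3,-3. Stack: [-3, -3]
BINARY_OP * → -3 * -3 = 9. Stack: [9]
STORE_FAST n → n=9. Stack: []
LOAD_FAST n → push 9. Stack: [9]
LOAD_CONST → push 3. Stack: [9, 3]
BINARY_OP & → 9 & 3 = 1. Stack: [1]
STORE_FAST n → n=1. Stack: []
LOAD_FAST n → push 1. Stack: [1]
LOAD_CONST → push 5. Stack: [1, 5]
BINARY_OP % → 1 % 5 = 1. Stack: [1]
STORE_FAST n → n=1. Stack: []
LOAD_FAST i → push 0. Stack: [0]
LOAD_CONST → push 1. Stack: [0, 1]
BINARY_OP + → 0 + 1 = 1. Stack: [1]
STORE_FAST i → i=1. Stack: []
LOAD_FAST i → push 1. Stack: [1]
LOAD_CONST → push 2. Stack: [1, 2]
COMPARE_OP bool(<) → 1 vs 2 = True. Stack: [True]
POP_JUMP_IF_FALSE → pop True; no jump. Stack: []
LOAD_FAST_LOAD_FAST n,n → push 1,1. Stack: [1, 1]
BINARY_OP * → 1 * 1 = 1. Stack: [1]
STORE_FAST n → n=1. Stack: []
LOAD_FAST n → push 1. Stack: [1]
LOAD_CONST → push 3. Stack: [1, 3]
BINARY_OP & → 1 & 3 = 1. Stack: [1]
STORE_FAST n → n=1. Stack: []
LOAD_FAST n → push 1. Stack: [1]
LOAD_CONST → push 5. Stack: [1, 5]
BINARY_OP % → 1 % 5 = 1. Stack: [1]
STORE_FAST n → n=1. Stack: []
LOAD_FAST i → push 1. Stack: [1]
LOAD_CONST → push 1. Stack: [1, 1]
BINARY_OP + → 1 + 1 = 2. Stack: [2]
STORE_FAST i → i=2. Stack: []
LOAD_FAST i → push 2. Stack: [2]
LOAD_CONST → push 2. Stack: [2, 2]
COMPARE_OP bool(<) → 2 vs 2 = False. Stack: [False]
POP_JUMP_IF_FALSE → pop False; jump. Stack: []
LOAD_FAST n → push 1. Stack: [1]
RETURN_VALUE → return 1.

1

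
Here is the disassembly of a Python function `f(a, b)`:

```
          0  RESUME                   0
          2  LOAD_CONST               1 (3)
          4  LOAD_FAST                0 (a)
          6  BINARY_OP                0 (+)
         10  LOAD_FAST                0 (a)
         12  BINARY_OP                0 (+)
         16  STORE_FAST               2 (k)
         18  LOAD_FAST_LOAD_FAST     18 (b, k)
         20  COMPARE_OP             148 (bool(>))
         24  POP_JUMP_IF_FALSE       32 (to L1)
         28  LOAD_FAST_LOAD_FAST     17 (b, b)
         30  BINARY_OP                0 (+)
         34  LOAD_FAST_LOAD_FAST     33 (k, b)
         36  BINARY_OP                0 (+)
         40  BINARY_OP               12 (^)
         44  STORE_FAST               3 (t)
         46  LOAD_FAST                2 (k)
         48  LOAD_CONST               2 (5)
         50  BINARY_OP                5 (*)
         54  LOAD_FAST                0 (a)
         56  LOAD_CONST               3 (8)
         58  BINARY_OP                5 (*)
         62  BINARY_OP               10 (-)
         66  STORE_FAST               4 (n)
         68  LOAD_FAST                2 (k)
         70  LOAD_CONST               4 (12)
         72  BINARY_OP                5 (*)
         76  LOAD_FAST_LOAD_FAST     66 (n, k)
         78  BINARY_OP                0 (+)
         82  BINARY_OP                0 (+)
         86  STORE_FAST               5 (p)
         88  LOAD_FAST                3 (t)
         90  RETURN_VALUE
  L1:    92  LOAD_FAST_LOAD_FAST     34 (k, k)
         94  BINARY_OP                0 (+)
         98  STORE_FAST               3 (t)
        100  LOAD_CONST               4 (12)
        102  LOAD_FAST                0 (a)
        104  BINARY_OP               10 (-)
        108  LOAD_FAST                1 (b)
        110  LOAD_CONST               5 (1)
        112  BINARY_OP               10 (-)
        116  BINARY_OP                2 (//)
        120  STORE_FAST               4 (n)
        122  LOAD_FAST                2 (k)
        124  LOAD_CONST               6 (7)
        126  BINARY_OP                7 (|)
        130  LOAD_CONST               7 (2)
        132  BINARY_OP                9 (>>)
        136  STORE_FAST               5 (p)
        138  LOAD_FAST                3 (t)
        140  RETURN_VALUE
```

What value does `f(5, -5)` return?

LOAD_CONST → push 3. Stack: [3]
LOAD_FAST a → push 5. Stack: [3, 5]
BINARY_OP + → 3 + 5 = 8. Stack: [8]
LOAD_FAST a → push 5. Stack: [8, 5]
BINARY_OP + → 8 + 5 = 13. Stack: [13]
STORE_FAST k → k=13. Stack: []
LOAD_FAST_LOAD_FAST b,k → push -5,13. Stack: [-5, 13]
COMPARE_OP bool(>) → -5 vs 13 = False. Stack: [False]
POP_JUMP_IF_FALSE → pop False; jump. Stack: []
LOAD_FAST_LOAD_FAST k,k → push 13,13. Stack: [13, 13]
BINARY_OP + → 13 + 13 = 26. Stack: [26]
STORE_FAST t → t=26. Stack: []
LOAD_CONST → push 12. Stack: [12]
LOAD_FAST a → push 5. Stack: [12, 5]
BINARY_OP - → 12 - 5 = 7. Stack: [7]
LOAD_FAST b → push -5. Stack: [7, -5]
LOAD_CONST → push 1. Stack: [7, -5, 1]
BINARY_OP - → -5 - 1 = -6. Stack: [7, -6]
BINARY_OP // → 7 // -6 = -2. Stack: [-2]
STORE_FAST n → n=-2. Stack: []
LOAD_FAST k → push 13. Stack: [13]
LOAD_CONST → push 7. Stack: [13, 7]
BINARY_OP | → 13 | 7 = 15. Stack: [15]
LOAD_CONST → push 2. Stack: [15, 2]
BINARY_OP >> → 15 >> 2 = 3. Stack: [3]
STORE_FAST p → p=3. Stack: []
LOAD_FAST t → push 26. Stack: [26]
RETURN_VALUE → return 26.

26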